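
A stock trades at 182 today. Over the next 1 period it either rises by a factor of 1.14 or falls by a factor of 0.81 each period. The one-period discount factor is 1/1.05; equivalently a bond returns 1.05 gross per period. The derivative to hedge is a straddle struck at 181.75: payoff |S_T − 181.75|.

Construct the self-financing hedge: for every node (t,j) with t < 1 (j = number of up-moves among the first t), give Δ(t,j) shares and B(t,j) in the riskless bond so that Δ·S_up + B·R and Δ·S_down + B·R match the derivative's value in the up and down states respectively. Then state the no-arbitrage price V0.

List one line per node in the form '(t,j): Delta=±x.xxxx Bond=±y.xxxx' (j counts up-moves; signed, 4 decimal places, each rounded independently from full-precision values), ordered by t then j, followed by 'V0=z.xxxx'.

The replicating-portfolio and risk-neutral prices coincide; use p* = (1.05−0.81)/(1.14−0.81) = 0.7273 for the latter.
At expiry t=1: V(1,0)=34.3300, V(1,1)=25.7300
Node (0,0) S=182.0000: V=(p*·25.7300+(1−p*)·34.3300)/1.05=26.7385; Δ=(25.7300−34.3300)/(207.4800−147.4200)=-0.1432; B=V−Δ·S=52.7991
The time-0 hedge costs 26.7385, which is the no-arbitrage price.

(0,0): Delta=-0.1432 Bond=52.7991
V0=26.7385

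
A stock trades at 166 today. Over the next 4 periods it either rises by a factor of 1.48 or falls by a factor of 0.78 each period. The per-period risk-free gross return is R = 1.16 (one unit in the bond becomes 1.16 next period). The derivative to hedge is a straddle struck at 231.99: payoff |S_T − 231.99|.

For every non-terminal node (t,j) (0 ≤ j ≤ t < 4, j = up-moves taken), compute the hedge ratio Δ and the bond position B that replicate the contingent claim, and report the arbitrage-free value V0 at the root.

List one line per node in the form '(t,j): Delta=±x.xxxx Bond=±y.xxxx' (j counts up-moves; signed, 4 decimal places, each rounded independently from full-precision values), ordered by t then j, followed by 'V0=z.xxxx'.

(0,0): Delta=0.5012 Bond=-6.2659
(1,0): Delta=-0.0926 Bond=69.6274
(1,1): Delta=0.7648 Bond=-72.0228
(2,0): Delta=-1.0000 Bond=172.4064
(2,1): Delta=0.3101 Bond=3.5984
(2,2): Delta=0.9666 Bond=-156.9317
(3,0): Delta=-1.0000 Bond=199.9914
(3,1): Delta=-1.0000 Bond=199.9914
(3,2): Delta=0.8915 Bond=-160.7245
(3,3): Delta=1.0000 Bond=-199.9914
V0=76.9408

No-arbitrage ⇒ martingale measure with p* = (R−d)/(u−d) = 0.5429.
Terminal values V(4,·): V(4,0)=170.5450, V(4,1)=115.4021, V(4,2)=10.7719, V(4,3)=187.7572, V(4,4)=564.4535
(3,0): S=78.7756. Δ = (V_up−V_dn)/(S_up−S_dn) = (115.4021−170.5450)/(116.5879−61.4450) = -1.0000. V = [p*·115.4021 + (1−p*)·170.5450]/1.16 = 121.2157. B = V − Δ·S = 199.9914.
(3,1): S=149.4717. Δ = (V_up−V_dn)/(S_up−S_dn) = (10.7719−115.4021)/(221.2181−116.5879) = -1.0000. V = [p*·10.7719 + (1−p*)·115.4021]/1.16 = 50.5197. B = V − Δ·S = 199.9914.
(3,2): S=283.6130. Δ = (V_up−V_dn)/(S_up−S_dn) = (187.7572−10.7719)/(419.7472−221.2181) = 0.8915. V = [p*·187.7572 + (1−p*)·10.7719]/1.16 = 92.1118. B = V − Δ·S = -160.7245.
(3,3): S=538.1375. Δ = (V_up−V_dn)/(S_up−S_dn) = (564.4535−187.7572)/(796.4435−419.7472) = 1.0000. V = [p*·564.4535 + (1−p*)·187.7572]/1.16 = 338.1461. B = V − Δ·S = -199.9914.
(2,0): S=100.9944. Δ = (V_up−V_dn)/(S_up−S_dn) = (50.5197−121.2157)/(149.4717−78.7756) = -1.0000. V = [p*·50.5197 + (1−p*)·121.2157]/1.16 = 71.4120. B = V − Δ·S = 172.4064.
(2,1): S=191.6304. Δ = (V_up−V_dn)/(S_up−S_dn) = (92.1118−50.5197)/(283.6130−149.4717) = 0.3101. V = [p*·92.1118 + (1−p*)·50.5197]/1.16 = 63.0157. B = V − Δ·S = 3.5984.
(2,2): S=363.6064. Δ = (V_up−V_dn)/(S_up−S_dn) = (338.1461−92.1118)/(538.1375−283.6130) = 0.9666. V = [p*·338.1461 + (1−p*)·92.1118]/1.16 = 194.5459. B = V − Δ·S = -156.9317.
(1,0): S=129.4800. Δ = (V_up−V_dn)/(S_up−S_dn) = (63.0157−71.4120)/(191.6304−100.9944) = -0.0926. V = [p*·63.0157 + (1−p*)·71.4120]/1.16 = 57.6328. B = V − Δ·S = 69.6274.
(1,1): S=245.6800. Δ = (V_up−V_dn)/(S_up−S_dn) = (194.5459−63.0157)/(363.6064−191.6304) = 0.7648. V = [p*·194.5459 + (1−p*)·63.0157]/1.16 = 115.8774. B = V − Δ·S = -72.0228.
(0,0): S=166.0000. Δ = (V_up−V_dn)/(S_up−S_dn) = (115.8774−57.6328)/(245.6800−129.4800) = 0.5012. V = [p*·115.8774 + (1−p*)·57.6328]/1.16 = 76.9408. B = V − Δ·S = -6.2659.
The time-0 hedge costs 76.9408, which is the no-arbitrage price.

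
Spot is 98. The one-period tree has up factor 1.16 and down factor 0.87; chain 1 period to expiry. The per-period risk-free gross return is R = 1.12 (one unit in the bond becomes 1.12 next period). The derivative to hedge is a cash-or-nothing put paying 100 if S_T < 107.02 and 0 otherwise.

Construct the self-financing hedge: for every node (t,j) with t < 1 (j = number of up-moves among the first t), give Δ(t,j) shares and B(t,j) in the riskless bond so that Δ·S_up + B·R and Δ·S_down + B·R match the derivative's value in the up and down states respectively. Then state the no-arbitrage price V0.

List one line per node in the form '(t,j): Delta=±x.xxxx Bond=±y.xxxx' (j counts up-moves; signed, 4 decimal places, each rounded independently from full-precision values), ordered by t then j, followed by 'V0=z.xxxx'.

Risk-neutral probability p* = (R−d)/(u−d) = (1.12−0.87)/(1.16−0.87) = 0.8621.
Payoff layer (t=1): V(1,0)=100.0000, V(1,1)=0.0000
Node (0,0) S=98.0000: V=(p*·0.0000+(1−p*)·100.0000)/1.12=12.3153; Δ=(0.0000−100.0000)/(113.6800−85.2600)=-3.5186; B=V−Δ·S=357.1429
The time-0 hedge costs 12.3153, which is the no-arbitrage price.

(0,0): Delta=-3.5186 Bond=357.1429
V0=12.3153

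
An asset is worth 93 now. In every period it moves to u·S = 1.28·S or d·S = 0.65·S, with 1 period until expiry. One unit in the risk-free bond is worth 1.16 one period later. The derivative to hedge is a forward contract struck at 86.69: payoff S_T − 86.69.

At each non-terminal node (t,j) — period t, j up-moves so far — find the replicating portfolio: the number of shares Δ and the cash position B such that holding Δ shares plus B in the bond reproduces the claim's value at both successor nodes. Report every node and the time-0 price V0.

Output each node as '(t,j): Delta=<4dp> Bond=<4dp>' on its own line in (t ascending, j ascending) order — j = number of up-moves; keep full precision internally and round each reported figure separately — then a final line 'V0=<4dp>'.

(0,0): Delta=1.0000 Bond=-74.7328
V0=18.2672

Risk-neutral probability p* = (R−d)/(u−d) = (1.16−0.65)/(1.28−0.65) = 0.8095.
At expiry t=1: V(1,0)=-26.2400, V(1,1)=32.3500
  t=0,j=0: stock 93.0000 → up 119.0400 (V=32.3500), down 60.4500 (V=-26.2400). Price 18.2672; hedge Δ=1.0000, bond B=-74.7328.
The time-0 hedge costs 18.2672, which is the no-arbitrage price.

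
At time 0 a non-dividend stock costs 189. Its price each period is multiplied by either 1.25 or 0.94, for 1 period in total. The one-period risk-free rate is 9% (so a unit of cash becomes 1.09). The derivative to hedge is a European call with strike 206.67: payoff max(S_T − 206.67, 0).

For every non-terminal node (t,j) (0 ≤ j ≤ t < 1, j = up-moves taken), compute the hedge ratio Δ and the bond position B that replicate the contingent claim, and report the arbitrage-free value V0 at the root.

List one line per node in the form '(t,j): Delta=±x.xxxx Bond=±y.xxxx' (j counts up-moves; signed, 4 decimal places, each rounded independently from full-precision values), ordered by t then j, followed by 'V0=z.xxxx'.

Under the risk-neutral measure, an up-move has probability p* = (R−d)/(u−d) = 0.4839 and values discount at R = 1.09.
Terminal payoffs: V(1,0)=0.0000, V(1,1)=29.5800
Node (0,0) S=189.0000: V=(p*·29.5800+(1−p*)·0.0000)/1.09=13.1311; Δ=(29.5800−0.0000)/(236.2500−177.6600)=0.5049; B=V−Δ·S=-82.2883
Check: Δ(0,0)·S0 + B(0,0) = 13.1311 = V0.

(0,0): Delta=0.5049 Bond=-82.2883
V0=13.1311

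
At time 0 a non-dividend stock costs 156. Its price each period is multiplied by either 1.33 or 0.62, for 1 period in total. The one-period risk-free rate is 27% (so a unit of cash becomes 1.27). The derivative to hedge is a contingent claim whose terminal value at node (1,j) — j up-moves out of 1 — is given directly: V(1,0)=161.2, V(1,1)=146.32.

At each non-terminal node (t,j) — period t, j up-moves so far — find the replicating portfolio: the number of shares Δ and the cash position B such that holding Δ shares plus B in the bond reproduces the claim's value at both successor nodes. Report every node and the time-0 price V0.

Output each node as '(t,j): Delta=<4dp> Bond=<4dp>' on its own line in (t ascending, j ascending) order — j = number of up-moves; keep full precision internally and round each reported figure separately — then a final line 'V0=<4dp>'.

Since d<R<u, set p* = (R−d)/(u−d) = 0.9155; price each node as the discounted p*-expectation of its children.
Terminal payoffs: V(1,0)=161.2000, V(1,1)=146.3200
  t=0,j=0: stock 156.0000 → up 207.4800 (V=146.3200), down 96.7200 (V=161.2000). Price 116.2027; hedge Δ=-0.1343, bond B=137.1605.
The time-0 hedge costs 116.2027, which is the no-arbitrage price.

(0,0): Delta=-0.1343 Bond=137.1605
V0=116.2027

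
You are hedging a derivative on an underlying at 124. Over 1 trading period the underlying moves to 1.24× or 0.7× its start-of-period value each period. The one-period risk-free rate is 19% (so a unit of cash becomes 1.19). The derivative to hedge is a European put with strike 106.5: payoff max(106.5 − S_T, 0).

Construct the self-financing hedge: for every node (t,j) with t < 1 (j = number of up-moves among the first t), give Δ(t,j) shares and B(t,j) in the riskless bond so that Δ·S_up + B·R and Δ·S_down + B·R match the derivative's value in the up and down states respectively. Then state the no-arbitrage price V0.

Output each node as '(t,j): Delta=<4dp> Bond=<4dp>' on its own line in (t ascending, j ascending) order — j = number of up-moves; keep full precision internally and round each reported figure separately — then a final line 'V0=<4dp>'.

(0,0): Delta=-0.2942 Bond=38.0143
V0=1.5328

The replicating-portfolio and risk-neutral prices coincide; use p* = (1.19−0.7)/(1.24−0.7) = 0.9074 for the latter.
Terminal values V(1,·): V(1,0)=19.7000, V(1,1)=0.0000
  t=0,j=0: stock 124.0000 → up 153.7600 (V=0.0000), down 86.8000 (V=19.7000). Price 1.5328; hedge Δ=-0.2942, bond B=38.0143.
Self-financing check: at every node Δ·S+B equals the discounted successor values.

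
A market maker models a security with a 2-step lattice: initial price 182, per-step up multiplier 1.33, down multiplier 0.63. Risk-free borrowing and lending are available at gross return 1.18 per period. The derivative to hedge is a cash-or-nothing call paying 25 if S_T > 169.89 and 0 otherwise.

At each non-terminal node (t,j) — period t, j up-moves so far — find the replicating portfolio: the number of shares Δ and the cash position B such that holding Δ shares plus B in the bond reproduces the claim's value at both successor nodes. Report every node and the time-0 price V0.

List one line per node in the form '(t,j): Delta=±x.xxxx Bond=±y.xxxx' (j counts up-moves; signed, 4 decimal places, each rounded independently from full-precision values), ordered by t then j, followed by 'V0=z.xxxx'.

(0,0): Delta=0.1307 Bond=-12.6965
(1,0): Delta=0.0000 Bond=0.0000
(1,1): Delta=0.1475 Bond=-19.0678
V0=11.0842

Under the risk-neutral measure, an up-move has probability p* = (R−d)/(u−d) = 0.7857 and values discount at R = 1.18.
At expiry t=2: V(2,0)=0.0000, V(2,1)=0.0000, V(2,2)=25.0000
  t=1,j=0: stock 114.6600 → up 152.4978 (V=0.0000), down 72.2358 (V=0.0000). Price 0.0000; hedge Δ=0.0000, bond B=0.0000.
  t=1,j=1: stock 242.0600 → up 321.9398 (V=25.0000), down 152.4978 (V=0.0000). Price 16.6465; hedge Δ=0.1475, bond B=-19.0678.
  t=0,j=0: stock 182.0000 → up 242.0600 (V=16.6465), down 114.6600 (V=0.0000). Price 11.0842; hedge Δ=0.1307, bond B=-12.6965.
The time-0 hedge costs 11.0842, which is the no-arbitrage price.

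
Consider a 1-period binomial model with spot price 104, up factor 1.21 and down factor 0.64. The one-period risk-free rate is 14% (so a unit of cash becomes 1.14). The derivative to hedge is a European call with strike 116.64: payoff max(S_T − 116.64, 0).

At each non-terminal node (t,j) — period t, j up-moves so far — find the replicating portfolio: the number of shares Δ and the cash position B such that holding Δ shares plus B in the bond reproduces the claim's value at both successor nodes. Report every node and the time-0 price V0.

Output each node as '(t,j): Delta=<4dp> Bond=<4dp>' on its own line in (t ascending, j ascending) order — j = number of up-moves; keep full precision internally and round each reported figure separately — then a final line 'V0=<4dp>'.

Since d<R<u, set p* = (R−d)/(u−d) = 0.8772; price each node as the discounted p*-expectation of its children.
Payoff layer (t=1): V(1,0)=0.0000, V(1,1)=9.2000
Node (0,0) S=104.0000: V=(p*·9.2000+(1−p*)·0.0000)/1.14=7.0791; Δ=(9.2000−0.0000)/(125.8400−66.5600)=0.1552; B=V−Δ·S=-9.0612
Each (Δ,B) replicates both successor values, so the strategy is self-financing and V0 is arbitrage-free.

(0,0): Delta=0.1552 Bond=-9.0612
V0=7.0791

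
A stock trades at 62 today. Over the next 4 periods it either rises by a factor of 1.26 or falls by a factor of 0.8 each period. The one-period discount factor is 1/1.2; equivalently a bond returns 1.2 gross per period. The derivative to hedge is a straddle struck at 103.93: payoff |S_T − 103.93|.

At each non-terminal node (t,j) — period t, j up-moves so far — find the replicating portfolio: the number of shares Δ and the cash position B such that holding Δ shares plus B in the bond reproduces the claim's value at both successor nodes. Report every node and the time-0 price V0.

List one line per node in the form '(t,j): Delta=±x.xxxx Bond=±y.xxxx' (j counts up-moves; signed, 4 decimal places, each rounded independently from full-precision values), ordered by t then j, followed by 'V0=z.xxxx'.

Under the risk-neutral measure, an up-move has probability p* = (R−d)/(u−d) = 0.8696 and values discount at R = 1.2.
Terminal payoffs: V(4,0)=78.5348, V(4,1)=63.9326, V(4,2)=40.9340, V(4,3)=4.7114, V(4,4)=52.3394
  t=3,j=0: stock 31.7440 → up 39.9974 (V=63.9326), down 25.3952 (V=78.5348). Price 54.8643; hedge Δ=-1.0000, bond B=86.6083.
  t=3,j=1: stock 49.9968 → up 62.9960 (V=40.9340), down 39.9974 (V=63.9326). Price 36.6115; hedge Δ=-1.0000, bond B=86.6083.
  t=3,j=2: stock 78.7450 → up 99.2186 (V=4.7114), down 62.9960 (V=40.9340). Price 7.8634; hedge Δ=-1.0000, bond B=86.6083.
  t=3,j=3: stock 124.0233 → up 156.2694 (V=52.3394), down 99.2186 (V=4.7114). Price 38.4392; hedge Δ=0.8348, bond B=-65.1000.
  t=2,j=0: stock 39.6800 → up 49.9968 (V=36.6115), down 31.7440 (V=54.8643). Price 32.4936; hedge Δ=-1.0000, bond B=72.1736.
  t=2,j=1: stock 62.4960 → up 78.7450 (V=7.8634), down 49.9968 (V=36.6115). Price 9.6776; hedge Δ=-1.0000, bond B=72.1736.
  t=2,j=2: stock 98.4312 → up 124.0233 (V=38.4392), down 78.7450 (V=7.8634). Price 28.7092; hedge Δ=0.6753, bond B=-37.7600.
  t=1,j=0: stock 49.6000 → up 62.4960 (V=9.6776), down 39.6800 (V=32.4936). Price 10.5447; hedge Δ=-1.0000, bond B=60.1447.
  t=1,j=1: stock 78.1200 → up 98.4312 (V=28.7092), down 62.4960 (V=9.6776). Price 21.8557; hedge Δ=0.5296, bond B=-19.5173.
  t=0,j=0: stock 62.0000 → up 78.1200 (V=21.8557), down 49.6000 (V=10.5447). Price 16.9836; hedge Δ=0.3966, bond B=-7.6055.
Check: Δ(0,0)·S0 + B(0,0) = 16.9836 = V0.

(0,0): Delta=0.3966 Bond=-7.6055
(1,0): Delta=-1.0000 Bond=60.1447
(1,1): Delta=0.5296 Bond=-19.5173
(2,0): Delta=-1.0000 Bond=72.1736
(2,1): Delta=-1.0000 Bond=72.1736
(2,2): Delta=0.6753 Bond=-37.7600
(3,0): Delta=-1.0000 Bond=86.6083
(3,1): Delta=-1.0000 Bond=86.6083
(3,2): Delta=-1.0000 Bond=86.6083
(3,3): Delta=0.8348 Bond=-65.1000
V0=16.9836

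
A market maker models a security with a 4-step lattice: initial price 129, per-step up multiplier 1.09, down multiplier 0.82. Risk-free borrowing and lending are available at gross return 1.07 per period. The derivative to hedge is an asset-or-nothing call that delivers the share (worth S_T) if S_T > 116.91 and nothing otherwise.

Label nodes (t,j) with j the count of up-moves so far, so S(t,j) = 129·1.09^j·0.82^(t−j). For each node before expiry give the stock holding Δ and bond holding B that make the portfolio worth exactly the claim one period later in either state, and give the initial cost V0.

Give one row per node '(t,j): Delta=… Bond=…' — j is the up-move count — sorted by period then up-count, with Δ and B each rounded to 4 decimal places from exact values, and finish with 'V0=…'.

Since d<R<u, set p* = (R−d)/(u−d) = 0.9259; price each node as the discounted p*-expectation of its children.
Payoff layer (t=4): V(4,0)=0.0000, V(4,1)=0.0000, V(4,2)=0.0000, V(4,3)=136.9882, V(4,4)=182.0940
  t=3,j=0: stock 71.1265 → up 77.5279 (V=0.0000), down 58.3237 (V=0.0000). Price 0.0000; hedge Δ=0.0000, bond B=0.0000.
  t=3,j=1: stock 94.5462 → up 103.0553 (V=0.0000), down 77.5279 (V=0.0000). Price 0.0000; hedge Δ=0.0000, bond B=0.0000.
  t=3,j=2: stock 125.6772 → up 136.9882 (V=136.9882), down 103.0553 (V=0.0000). Price 118.5429; hedge Δ=4.0370, bond B=-388.8207.
  t=3,j=3: stock 167.0587 → up 182.0940 (V=182.0940), down 136.9882 (V=136.9882). Price 167.0587; hedge Δ=1.0000, bond B=0.0000.
  t=2,j=0: stock 86.7396 → up 94.5462 (V=0.0000), down 71.1265 (V=0.0000). Price 0.0000; hedge Δ=0.0000, bond B=0.0000.
  t=2,j=1: stock 115.3002 → up 125.6772 (V=118.5429), down 94.5462 (V=0.0000). Price 102.5813; hedge Δ=3.8079, bond B=-336.4665.
  t=2,j=2: stock 153.2649 → up 167.0587 (V=167.0587), down 125.6772 (V=118.5429). Price 152.7710; hedge Δ=1.1724, bond B=-26.9173.
  t=1,j=0: stock 105.7800 → up 115.3002 (V=102.5813), down 86.7396 (V=0.0000). Price 88.7688; hedge Δ=3.5917, bond B=-291.1617.
  t=1,j=1: stock 140.6100 → up 153.2649 (V=152.7710), down 115.3002 (V=102.5813). Price 139.3021; hedge Δ=1.3220, bond B=-46.5859.
  t=0,j=0: stock 129.0000 → up 140.6100 (V=139.3021), down 105.7800 (V=88.7688). Price 126.6906; hedge Δ=1.4509, bond B=-60.4697.
Self-financing check: at every node Δ·S+B equals the discounted successor values.

(0,0): Delta=1.4509 Bond=-60.4697
(1,0): Delta=3.5917 Bond=-291.1617
(1,1): Delta=1.3220 Bond=-46.5859
(2,0): Delta=0.0000 Bond=0.0000
(2,1): Delta=3.8079 Bond=-336.4665
(2,2): Delta=1.1724 Bond=-26.9173
(3,0): Delta=0.0000 Bond=0.0000
(3,1): Delta=0.0000 Bond=0.0000
(3,2): Delta=4.0370 Bond=-388.8207
(3,3): Delta=1.0000 Bond=0.0000
V0=126.6906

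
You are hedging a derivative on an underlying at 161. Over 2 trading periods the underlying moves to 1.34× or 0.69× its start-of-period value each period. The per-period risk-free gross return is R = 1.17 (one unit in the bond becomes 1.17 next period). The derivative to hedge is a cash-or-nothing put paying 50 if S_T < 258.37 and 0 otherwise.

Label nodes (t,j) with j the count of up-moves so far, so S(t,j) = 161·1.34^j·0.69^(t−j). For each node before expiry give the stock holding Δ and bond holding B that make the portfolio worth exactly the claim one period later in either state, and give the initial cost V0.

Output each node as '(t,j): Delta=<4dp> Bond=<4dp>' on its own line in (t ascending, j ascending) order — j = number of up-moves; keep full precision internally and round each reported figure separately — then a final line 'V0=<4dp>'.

No-arbitrage ⇒ martingale measure with p* = (R−d)/(u−d) = 0.7385.
At expiry t=2: V(2,0)=50.0000, V(2,1)=50.0000, V(2,2)=0.0000
(1,0): S=111.0900. Δ = (V_up−V_dn)/(S_up−S_dn) = (50.0000−50.0000)/(148.8606−76.6521) = 0.0000. V = [p*·50.0000 + (1−p*)·50.0000]/1.17 = 42.7350. B = V − Δ·S = 42.7350.
(1,1): S=215.7400. Δ = (V_up−V_dn)/(S_up−S_dn) = (0.0000−50.0000)/(289.0916−148.8606) = -0.3566. V = [p*·0.0000 + (1−p*)·50.0000]/1.17 = 11.1769. B = V − Δ·S = 88.0999.
(0,0): S=161.0000. Δ = (V_up−V_dn)/(S_up−S_dn) = (11.1769−42.7350)/(215.7400−111.0900) = -0.3016. V = [p*·11.1769 + (1−p*)·42.7350]/1.17 = 16.6073. B = V − Δ·S = 65.1584.
Each (Δ,B) replicates both successor values, so the strategy is self-financing and V0 is arbitrage-free.

(0,0): Delta=-0.3016 Bond=65.1584
(1,0): Delta=0.0000 Bond=42.7350
(1,1): Delta=-0.3566 Bond=88.0999
V0=16.6073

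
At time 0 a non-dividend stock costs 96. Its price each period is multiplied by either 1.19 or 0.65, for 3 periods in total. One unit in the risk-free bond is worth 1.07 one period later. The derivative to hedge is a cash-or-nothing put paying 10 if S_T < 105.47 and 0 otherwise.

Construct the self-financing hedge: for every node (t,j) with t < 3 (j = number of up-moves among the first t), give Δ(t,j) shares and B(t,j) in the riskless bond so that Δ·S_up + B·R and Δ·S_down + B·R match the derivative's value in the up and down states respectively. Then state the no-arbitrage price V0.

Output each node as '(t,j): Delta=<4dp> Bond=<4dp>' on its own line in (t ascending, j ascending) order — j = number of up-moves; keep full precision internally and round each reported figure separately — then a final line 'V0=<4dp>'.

Under the risk-neutral measure, an up-move has probability p* = (R−d)/(u−d) = 0.7778 and values discount at R = 1.07.
Terminal payoffs: V(3,0)=10.0000, V(3,1)=10.0000, V(3,2)=10.0000, V(3,3)=0.0000
  t=2,j=0: stock 40.5600 → up 48.2664 (V=10.0000), down 26.3640 (V=10.0000). Price 9.3458; hedge Δ=0.0000, bond B=9.3458.
  t=2,j=1: stock 74.2560 → up 88.3646 (V=10.0000), down 48.2664 (V=10.0000). Price 9.3458; hedge Δ=0.0000, bond B=9.3458.
  t=2,j=2: stock 135.9456 → up 161.7753 (V=0.0000), down 88.3646 (V=10.0000). Price 2.0768; hedge Δ=-0.1362, bond B=20.5954.
  t=1,j=0: stock 62.4000 → up 74.2560 (V=9.3458), down 40.5600 (V=9.3458). Price 8.7344; hedge Δ=0.0000, bond B=8.7344.
  t=1,j=1: stock 114.2400 → up 135.9456 (V=2.0768), down 74.2560 (V=9.3458). Price 3.4506; hedge Δ=-0.1178, bond B=16.9116.
  t=0,j=0: stock 96.0000 → up 114.2400 (V=3.4506), down 62.4000 (V=8.7344). Price 4.3222; hedge Δ=-0.1019, bond B=14.1070.
Each (Δ,B) replicates both successor values, so the strategy is self-financing and V0 is arbitrage-free.

(0,0): Delta=-0.1019 Bond=14.1070
(1,0): Delta=0.0000 Bond=8.7344
(1,1): Delta=-0.1178 Bond=16.9116
(2,0): Delta=0.0000 Bond=9.3458
(2,1): Delta=0.0000 Bond=9.3458
(2,2): Delta=-0.1362 Bond=20.5954
V0=4.3222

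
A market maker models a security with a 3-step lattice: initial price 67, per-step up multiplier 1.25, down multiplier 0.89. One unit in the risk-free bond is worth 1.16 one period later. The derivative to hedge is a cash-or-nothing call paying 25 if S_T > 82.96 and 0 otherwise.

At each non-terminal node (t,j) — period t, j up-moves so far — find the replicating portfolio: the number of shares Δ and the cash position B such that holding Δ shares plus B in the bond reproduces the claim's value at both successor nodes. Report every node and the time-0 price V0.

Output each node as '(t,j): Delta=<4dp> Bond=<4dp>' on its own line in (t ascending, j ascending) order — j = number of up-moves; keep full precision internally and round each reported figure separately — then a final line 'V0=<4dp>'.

Under the risk-neutral measure, an up-move has probability p* = (R−d)/(u−d) = 0.7500 and values discount at R = 1.16.
At expiry t=3: V(3,0)=0.0000, V(3,1)=0.0000, V(3,2)=25.0000, V(3,3)=25.0000
  t=2,j=0: stock 53.0707 → up 66.3384 (V=0.0000), down 47.2329 (V=0.0000). Price 0.0000; hedge Δ=0.0000, bond B=0.0000.
  t=2,j=1: stock 74.5375 → up 93.1719 (V=25.0000), down 66.3384 (V=0.0000). Price 16.1638; hedge Δ=0.9317, bond B=-53.2807.
  t=2,j=2: stock 104.6875 → up 130.8594 (V=25.0000), down 93.1719 (V=25.0000). Price 21.5517; hedge Δ=0.0000, bond B=21.5517.
  t=1,j=0: stock 59.6300 → up 74.5375 (V=16.1638), down 53.0707 (V=0.0000). Price 10.4507; hedge Δ=0.7530, bond B=-34.4487.
  t=1,j=1: stock 83.7500 → up 104.6875 (V=21.5517), down 74.5375 (V=16.1638). Price 17.4179; hedge Δ=0.1787, bond B=2.4514.
  t=0,j=0: stock 67.0000 → up 83.7500 (V=17.4179), down 59.6300 (V=10.4507). Price 13.5139; hedge Δ=0.2889, bond B=-5.8393.
Self-financing check: at every node Δ·S+B equals the discounted successor values.

(0,0): Delta=0.2889 Bond=-5.8393
(1,0): Delta=0.7530 Bond=-34.4487
(1,1): Delta=0.1787 Bond=2.4514
(2,0): Delta=0.0000 Bond=0.0000
(2,1): Delta=0.9317 Bond=-53.2807
(2,2): Delta=0.0000 Bond=21.5517
V0=13.5139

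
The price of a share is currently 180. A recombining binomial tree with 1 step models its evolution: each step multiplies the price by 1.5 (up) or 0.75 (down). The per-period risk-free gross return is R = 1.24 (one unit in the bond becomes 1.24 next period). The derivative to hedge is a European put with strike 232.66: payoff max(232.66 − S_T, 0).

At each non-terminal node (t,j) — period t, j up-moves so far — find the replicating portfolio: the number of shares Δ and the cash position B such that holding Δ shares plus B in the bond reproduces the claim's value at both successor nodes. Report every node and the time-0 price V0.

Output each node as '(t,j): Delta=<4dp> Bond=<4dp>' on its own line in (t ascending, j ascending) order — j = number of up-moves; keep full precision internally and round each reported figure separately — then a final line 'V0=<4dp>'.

Under the risk-neutral measure, an up-move has probability p* = (R−d)/(u−d) = 0.6533 and values discount at R = 1.24.
At expiry t=1: V(1,0)=97.6600, V(1,1)=0.0000
(0,0): S=180.0000. Δ = (V_up−V_dn)/(S_up−S_dn) = (0.0000−97.6600)/(270.0000−135.0000) = -0.7234. V = [p*·0.0000 + (1−p*)·97.6600]/1.24 = 27.3028. B = V − Δ·S = 157.5161.
Check: Δ(0,0)·S0 + B(0,0) = 27.3028 = V0.

(0,0): Delta=-0.7234 Bond=157.5161
V0=27.3028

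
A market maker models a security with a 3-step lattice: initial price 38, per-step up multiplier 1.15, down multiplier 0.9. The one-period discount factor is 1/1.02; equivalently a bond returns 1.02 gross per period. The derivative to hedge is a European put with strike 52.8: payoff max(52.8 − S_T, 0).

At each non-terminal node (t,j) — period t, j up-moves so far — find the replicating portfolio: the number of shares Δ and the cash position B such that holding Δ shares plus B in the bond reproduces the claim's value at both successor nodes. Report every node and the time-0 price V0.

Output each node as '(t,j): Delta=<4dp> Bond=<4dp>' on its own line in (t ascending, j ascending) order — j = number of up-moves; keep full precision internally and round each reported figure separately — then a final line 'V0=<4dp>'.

(0,0): Delta=-0.8836 Bond=45.8519
(1,0): Delta=-1.0000 Bond=50.7497
(1,1): Delta=-0.7849 Bond=42.4564
(2,0): Delta=-1.0000 Bond=51.7647
(2,1): Delta=-1.0000 Bond=51.7647
(2,2): Delta=-0.6026 Bond=34.1415
V0=12.2750

The replicating-portfolio and risk-neutral prices coincide; use p* = (1.02−0.9)/(1.15−0.9) = 0.4800 for the latter.
Terminal values V(3,·): V(3,0)=25.0980, V(3,1)=17.4030, V(3,2)=7.5705, V(3,3)=0.0000
(2,0): S=30.7800. Δ = (V_up−V_dn)/(S_up−S_dn) = (17.4030−25.0980)/(35.3970−27.7020) = -1.0000. V = [p*·17.4030 + (1−p*)·25.0980]/1.02 = 20.9847. B = V − Δ·S = 51.7647.
(2,1): S=39.3300. Δ = (V_up−V_dn)/(S_up−S_dn) = (7.5705−17.4030)/(45.2295−35.3970) = -1.0000. V = [p*·7.5705 + (1−p*)·17.4030]/1.02 = 12.4347. B = V − Δ·S = 51.7647.
(2,2): S=50.2550. Δ = (V_up−V_dn)/(S_up−S_dn) = (0.0000−7.5705)/(57.7932−45.2295) = -0.6026. V = [p*·0.0000 + (1−p*)·7.5705]/1.02 = 3.8595. B = V − Δ·S = 34.1415.
(1,0): S=34.2000. Δ = (V_up−V_dn)/(S_up−S_dn) = (12.4347−20.9847)/(39.3300−30.7800) = -1.0000. V = [p*·12.4347 + (1−p*)·20.9847]/1.02 = 16.5497. B = V − Δ·S = 50.7497.
(1,1): S=43.7000. Δ = (V_up−V_dn)/(S_up−S_dn) = (3.8595−12.4347)/(50.2550−39.3300) = -0.7849. V = [p*·3.8595 + (1−p*)·12.4347]/1.02 = 8.1555. B = V − Δ·S = 42.4564.
(0,0): S=38.0000. Δ = (V_up−V_dn)/(S_up−S_dn) = (8.1555−16.5497)/(43.7000−34.2000) = -0.8836. V = [p*·8.1555 + (1−p*)·16.5497]/1.02 = 12.2750. B = V − Δ·S = 45.8519.
The time-0 hedge costs 12.2750, which is the no-arbitrage price.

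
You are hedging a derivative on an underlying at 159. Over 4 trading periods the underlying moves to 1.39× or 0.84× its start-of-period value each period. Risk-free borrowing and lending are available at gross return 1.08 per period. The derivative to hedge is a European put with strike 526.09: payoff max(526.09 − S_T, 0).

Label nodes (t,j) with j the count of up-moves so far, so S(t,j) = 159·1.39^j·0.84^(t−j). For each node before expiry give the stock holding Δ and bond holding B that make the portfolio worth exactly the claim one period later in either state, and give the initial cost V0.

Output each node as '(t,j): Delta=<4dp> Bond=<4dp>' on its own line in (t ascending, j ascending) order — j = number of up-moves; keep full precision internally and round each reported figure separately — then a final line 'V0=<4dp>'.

No-arbitrage ⇒ martingale measure with p* = (R−d)/(u−d) = 0.4364.
Payoff layer (t=4): V(4,0)=446.9285, V(4,1)=395.0965, V(4,2)=309.3269, V(4,3)=167.3987, V(4,4)=0.0000
(3,0): S=94.2399. Δ = (V_up−V_dn)/(S_up−S_dn) = (395.0965−446.9285)/(130.9935−79.1615) = -1.0000. V = [p*·395.0965 + (1−p*)·446.9285]/1.08 = 392.8804. B = V − Δ·S = 487.1204.
(3,1): S=155.9447. Δ = (V_up−V_dn)/(S_up−S_dn) = (309.3269−395.0965)/(216.7631−130.9935) = -1.0000. V = [p*·309.3269 + (1−p*)·395.0965]/1.08 = 331.1757. B = V − Δ·S = 487.1204.
(3,2): S=258.0513. Δ = (V_up−V_dn)/(S_up−S_dn) = (167.3987−309.3269)/(358.6913−216.7631) = -1.0000. V = [p*·167.3987 + (1−p*)·309.3269]/1.08 = 229.0691. B = V − Δ·S = 487.1204.
(3,3): S=427.0134. Δ = (V_up−V_dn)/(S_up−S_dn) = (0.0000−167.3987)/(593.5487−358.6913) = -0.7128. V = [p*·0.0000 + (1−p*)·167.3987]/1.08 = 87.3630. B = V − Δ·S = 391.7243.
(2,0): S=112.1904. Δ = (V_up−V_dn)/(S_up−S_dn) = (331.1757−392.8804)/(155.9447−94.2399) = -1.0000. V = [p*·331.1757 + (1−p*)·392.8804]/1.08 = 338.8470. B = V − Δ·S = 451.0374.
(2,1): S=185.6484. Δ = (V_up−V_dn)/(S_up−S_dn) = (229.0691−331.1757)/(258.0513−155.9447) = -1.0000. V = [p*·229.0691 + (1−p*)·331.1757]/1.08 = 265.3890. B = V − Δ·S = 451.0374.
(2,2): S=307.2039. Δ = (V_up−V_dn)/(S_up−S_dn) = (87.3630−229.0691)/(427.0134−258.0513) = -0.8387. V = [p*·87.3630 + (1−p*)·229.0691]/1.08 = 154.8460. B = V − Δ·S = 412.4935.
(1,0): S=133.5600. Δ = (V_up−V_dn)/(S_up−S_dn) = (265.3890−338.8470)/(185.6484−112.1904) = -1.0000. V = [p*·265.3890 + (1−p*)·338.8470]/1.08 = 284.0672. B = V − Δ·S = 417.6272.
(1,1): S=221.0100. Δ = (V_up−V_dn)/(S_up−S_dn) = (154.8460−265.3890)/(307.2039−185.6484) = -0.9094. V = [p*·154.8460 + (1−p*)·265.3890]/1.08 = 201.0667. B = V − Δ·S = 402.0539.
(0,0): S=159.0000. Δ = (V_up−V_dn)/(S_up−S_dn) = (201.0667−284.0672)/(221.0100−133.5600) = -0.9491. V = [p*·201.0667 + (1−p*)·284.0672]/1.08 = 229.4896. B = V − Δ·S = 380.3996.
Each (Δ,B) replicates both successor values, so the strategy is self-financing and V0 is arbitrage-free.

(0,0): Delta=-0.9491 Bond=380.3996
(1,0): Delta=-1.0000 Bond=417.6272
(1,1): Delta=-0.9094 Bond=402.0539
(2,0): Delta=-1.0000 Bond=451.0374
(2,1): Delta=-1.0000 Bond=451.0374
(2,2): Delta=-0.8387 Bond=412.4935
(3,0): Delta=-1.0000 Bond=487.1204
(3,1): Delta=-1.0000 Bond=487.1204
(3,2): Delta=-1.0000 Bond=487.1204
(3,3): Delta=-0.7128 Bond=391.7243
V0=229.4896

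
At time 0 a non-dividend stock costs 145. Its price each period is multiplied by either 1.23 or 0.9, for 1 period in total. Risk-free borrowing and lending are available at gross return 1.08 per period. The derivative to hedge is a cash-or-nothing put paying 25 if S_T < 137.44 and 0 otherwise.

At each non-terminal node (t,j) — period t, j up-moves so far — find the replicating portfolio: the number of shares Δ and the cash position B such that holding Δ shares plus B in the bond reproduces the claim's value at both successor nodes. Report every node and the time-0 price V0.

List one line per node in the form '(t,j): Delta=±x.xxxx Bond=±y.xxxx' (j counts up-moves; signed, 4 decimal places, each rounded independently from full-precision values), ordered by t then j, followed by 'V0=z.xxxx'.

(0,0): Delta=-0.5225 Bond=86.2795
V0=10.5219

Under the risk-neutral measure, an up-move has probability p* = (R−d)/(u−d) = 0.5455 and values discount at R = 1.08.
Payoff layer (t=1): V(1,0)=25.0000, V(1,1)=0.0000
Node (0,0) S=145.0000: V=(p*·0.0000+(1−p*)·25.0000)/1.08=10.5219; Δ=(0.0000−25.0000)/(178.3500−130.5000)=-0.5225; B=V−Δ·S=86.2795
Self-financing check: at every node Δ·S+B equals the discounted successor values.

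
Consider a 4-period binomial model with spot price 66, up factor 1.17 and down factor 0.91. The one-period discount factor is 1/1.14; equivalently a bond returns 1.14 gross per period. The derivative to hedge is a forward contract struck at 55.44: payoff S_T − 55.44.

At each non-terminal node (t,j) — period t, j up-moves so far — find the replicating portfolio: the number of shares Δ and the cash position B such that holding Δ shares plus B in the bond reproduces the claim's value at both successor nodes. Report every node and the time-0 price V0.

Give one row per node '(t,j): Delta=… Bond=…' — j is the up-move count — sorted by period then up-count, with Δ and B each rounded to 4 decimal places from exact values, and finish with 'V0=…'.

No-arbitrage ⇒ martingale measure with p* = (R−d)/(u−d) = 0.8846.
At expiry t=4: V(4,0)=-10.1805, V(4,1)=2.7508, V(4,2)=19.3767, V(4,3)=40.7529, V(4,4)=68.2366
  t=3,j=0: stock 49.7357 → up 58.1908 (V=2.7508), down 45.2595 (V=-10.1805). Price 1.1041; hedge Δ=1.0000, bond B=-48.6316.
  t=3,j=1: stock 63.9459 → up 74.8167 (V=19.3767), down 58.1908 (V=2.7508). Price 15.3143; hedge Δ=1.0000, bond B=-48.6316.
  t=3,j=2: stock 82.2161 → up 96.1929 (V=40.7529), down 74.8167 (V=19.3767). Price 33.5846; hedge Δ=1.0000, bond B=-48.6316.
  t=3,j=3: stock 105.7065 → up 123.6766 (V=68.2366), down 96.1929 (V=40.7529). Price 57.0749; hedge Δ=1.0000, bond B=-48.6316.
  t=2,j=0: stock 54.6546 → up 63.9459 (V=15.3143), down 49.7357 (V=1.1041). Price 11.9953; hedge Δ=1.0000, bond B=-42.6593.
  t=2,j=1: stock 70.2702 → up 82.2161 (V=33.5846), down 63.9459 (V=15.3143). Price 27.6109; hedge Δ=1.0000, bond B=-42.6593.
  t=2,j=2: stock 90.3474 → up 105.7065 (V=57.0749), down 82.2161 (V=33.5846). Price 47.6881; hedge Δ=1.0000, bond B=-42.6593.
  t=1,j=0: stock 60.0600 → up 70.2702 (V=27.6109), down 54.6546 (V=11.9953). Price 22.6396; hedge Δ=1.0000, bond B=-37.4204.
  t=1,j=1: stock 77.2200 → up 90.3474 (V=47.6881), down 70.2702 (V=27.6109). Price 39.7996; hedge Δ=1.0000, bond B=-37.4204.
  t=0,j=0: stock 66.0000 → up 77.2200 (V=39.7996), down 60.0600 (V=22.6396). Price 33.1751; hedge Δ=1.0000, bond B=-32.8249.
Each (Δ,B) replicates both successor values, so the strategy is self-financing and V0 is arbitrage-free.

(0,0): Delta=1.0000 Bond=-32.8249
(1,0): Delta=1.0000 Bond=-37.4204
(1,1): Delta=1.0000 Bond=-37.4204
(2,0): Delta=1.0000 Bond=-42.6593
(2,1): Delta=1.0000 Bond=-42.6593
(2,2): Delta=1.0000 Bond=-42.6593
(3,0): Delta=1.0000 Bond=-48.6316
(3,1): Delta=1.0000 Bond=-48.6316
(3,2): Delta=1.0000 Bond=-48.6316
(3,3): Delta=1.0000 Bond=-48.6316
V0=33.1751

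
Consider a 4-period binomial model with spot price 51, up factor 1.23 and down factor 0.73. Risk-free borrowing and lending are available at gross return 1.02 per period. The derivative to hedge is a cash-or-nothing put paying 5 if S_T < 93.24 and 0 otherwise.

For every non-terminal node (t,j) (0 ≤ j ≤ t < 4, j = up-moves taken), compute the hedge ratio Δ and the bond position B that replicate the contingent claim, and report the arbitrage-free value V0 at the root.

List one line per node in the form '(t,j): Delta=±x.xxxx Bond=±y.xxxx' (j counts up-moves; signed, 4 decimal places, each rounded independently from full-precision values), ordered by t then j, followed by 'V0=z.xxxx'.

(0,0): Delta=-0.0361 Bond=5.9351
(1,0): Delta=0.0000 Bond=4.7116
(1,1): Delta=-0.0515 Bond=7.0257
(2,0): Delta=0.0000 Bond=4.8058
(2,1): Delta=0.0000 Bond=4.8058
(2,2): Delta=-0.0737 Bond=8.8754
(3,0): Delta=0.0000 Bond=4.9020
(3,1): Delta=0.0000 Bond=4.9020
(3,2): Delta=0.0000 Bond=4.9020
(3,3): Delta=-0.1054 Bond=12.0588
V0=4.0965

Risk-neutral probability p* = (R−d)/(u−d) = (1.02−0.73)/(1.23−0.73) = 0.5800.
Payoff layer (t=4): V(4,0)=5.0000, V(4,1)=5.0000, V(4,2)=5.0000, V(4,3)=5.0000, V(4,4)=0.0000
(3,0): S=19.8399. Δ = (V_up−V_dn)/(S_up−S_dn) = (5.0000−5.0000)/(24.4030−14.4831) = 0.0000. V = [p*·5.0000 + (1−p*)·5.0000]/1.02 = 4.9020. B = V − Δ·S = 4.9020.
(3,1): S=33.4288. Δ = (V_up−V_dn)/(S_up−S_dn) = (5.0000−5.0000)/(41.1174−24.4030) = 0.0000. V = [p*·5.0000 + (1−p*)·5.0000]/1.02 = 4.9020. B = V − Δ·S = 4.9020.
(3,2): S=56.3253. Δ = (V_up−V_dn)/(S_up−S_dn) = (5.0000−5.0000)/(69.2801−41.1174) = 0.0000. V = [p*·5.0000 + (1−p*)·5.0000]/1.02 = 4.9020. B = V − Δ·S = 4.9020.
(3,3): S=94.9042. Δ = (V_up−V_dn)/(S_up−S_dn) = (0.0000−5.0000)/(116.7322−69.2801) = -0.1054. V = [p*·0.0000 + (1−p*)·5.0000]/1.02 = 2.0588. B = V − Δ·S = 12.0588.
(2,0): S=27.1779. Δ = (V_up−V_dn)/(S_up−S_dn) = (4.9020−4.9020)/(33.4288−19.8399) = 0.0000. V = [p*·4.9020 + (1−p*)·4.9020]/1.02 = 4.8058. B = V − Δ·S = 4.8058.
(2,1): S=45.7929. Δ = (V_up−V_dn)/(S_up−S_dn) = (4.9020−4.9020)/(56.3253−33.4288) = 0.0000. V = [p*·4.9020 + (1−p*)·4.9020]/1.02 = 4.8058. B = V − Δ·S = 4.8058.
(2,2): S=77.1579. Δ = (V_up−V_dn)/(S_up−S_dn) = (2.0588−4.9020)/(94.9042−56.3253) = -0.0737. V = [p*·2.0588 + (1−p*)·4.9020]/1.02 = 3.1892. B = V − Δ·S = 8.8754.
(1,0): S=37.2300. Δ = (V_up−V_dn)/(S_up−S_dn) = (4.8058−4.8058)/(45.7929−27.1779) = 0.0000. V = [p*·4.8058 + (1−p*)·4.8058]/1.02 = 4.7116. B = V − Δ·S = 4.7116.
(1,1): S=62.7300. Δ = (V_up−V_dn)/(S_up−S_dn) = (3.1892−4.8058)/(77.1579−45.7929) = -0.0515. V = [p*·3.1892 + (1−p*)·4.8058]/1.02 = 3.7923. B = V − Δ·S = 7.0257.
(0,0): S=51.0000. Δ = (V_up−V_dn)/(S_up−S_dn) = (3.7923−4.7116)/(62.7300−37.2300) = -0.0361. V = [p*·3.7923 + (1−p*)·4.7116]/1.02 = 4.0965. B = V − Δ·S = 5.9351.
Each (Δ,B) replicates both successor values, so the strategy is self-financing and V0 is arbitrage-free.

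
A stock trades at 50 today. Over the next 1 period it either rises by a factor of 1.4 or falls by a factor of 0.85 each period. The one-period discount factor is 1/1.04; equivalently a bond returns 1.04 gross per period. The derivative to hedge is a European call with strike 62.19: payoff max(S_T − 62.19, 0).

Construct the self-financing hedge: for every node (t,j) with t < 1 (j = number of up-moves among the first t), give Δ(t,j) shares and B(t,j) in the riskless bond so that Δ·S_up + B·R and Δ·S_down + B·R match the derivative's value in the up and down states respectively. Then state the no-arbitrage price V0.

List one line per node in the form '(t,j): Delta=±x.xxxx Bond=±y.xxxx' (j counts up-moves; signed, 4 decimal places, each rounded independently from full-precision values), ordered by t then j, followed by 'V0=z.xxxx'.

Since d<R<u, set p* = (R−d)/(u−d) = 0.3455; price each node as the discounted p*-expectation of its children.
Payoff layer (t=1): V(1,0)=0.0000, V(1,1)=7.8100
  t=0,j=0: stock 50.0000 → up 70.0000 (V=7.8100), down 42.5000 (V=0.0000). Price 2.5942; hedge Δ=0.2840, bond B=-11.6058.
Root portfolio cost Δ·50+B reproduces V0=2.5942.

(0,0): Delta=0.2840 Bond=-11.6058
V0=2.5942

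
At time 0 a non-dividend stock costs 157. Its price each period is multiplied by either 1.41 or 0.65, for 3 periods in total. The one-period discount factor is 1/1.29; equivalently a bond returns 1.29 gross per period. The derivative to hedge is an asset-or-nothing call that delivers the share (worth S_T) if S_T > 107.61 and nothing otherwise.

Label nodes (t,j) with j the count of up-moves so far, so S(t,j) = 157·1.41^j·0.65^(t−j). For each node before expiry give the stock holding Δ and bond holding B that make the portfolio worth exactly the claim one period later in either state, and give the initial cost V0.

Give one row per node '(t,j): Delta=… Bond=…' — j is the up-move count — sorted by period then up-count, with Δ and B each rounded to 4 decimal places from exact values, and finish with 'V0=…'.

Risk-neutral probability p* = (R−d)/(u−d) = (1.29−0.65)/(1.41−0.65) = 0.8421.
At expiry t=3: V(3,0)=0.0000, V(3,1)=0.0000, V(3,2)=202.8856, V(3,3)=440.1057
  t=2,j=0: stock 66.3325 → up 93.5288 (V=0.0000), down 43.1161 (V=0.0000). Price 0.0000; hedge Δ=0.0000, bond B=0.0000.
  t=2,j=1: stock 143.8905 → up 202.8856 (V=202.8856), down 93.5288 (V=0.0000). Price 132.4427; hedge Δ=1.8553, bond B=-134.5121.
  t=2,j=2: stock 312.1317 → up 440.1057 (V=440.1057), down 202.8856 (V=202.8856). Price 312.1317; hedge Δ=1.0000, bond B=0.0000.
  t=1,j=0: stock 102.0500 → up 143.8905 (V=132.4427), down 66.3325 (V=0.0000). Price 86.4579; hedge Δ=1.7077, bond B=-87.8088.
  t=1,j=1: stock 221.3700 → up 312.1317 (V=312.1317), down 143.8905 (V=132.4427). Price 219.9688; hedge Δ=1.0680, bond B=-16.4641.
  t=0,j=0: stock 157.0000 → up 221.3700 (V=219.9688), down 102.0500 (V=86.4579). Price 154.1768; hedge Δ=1.1189, bond B=-21.4954.
The time-0 hedge costs 154.1768, which is the no-arbitrage price.

(0,0): Delta=1.1189 Bond=-21.4954
(1,0): Delta=1.7077 Bond=-87.8088
(1,1): Delta=1.0680 Bond=-16.4641
(2,0): Delta=0.0000 Bond=0.0000
(2,1): Delta=1.8553 Bond=-134.5121
(2,2): Delta=1.0000 Bond=0.0000
V0=154.1768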